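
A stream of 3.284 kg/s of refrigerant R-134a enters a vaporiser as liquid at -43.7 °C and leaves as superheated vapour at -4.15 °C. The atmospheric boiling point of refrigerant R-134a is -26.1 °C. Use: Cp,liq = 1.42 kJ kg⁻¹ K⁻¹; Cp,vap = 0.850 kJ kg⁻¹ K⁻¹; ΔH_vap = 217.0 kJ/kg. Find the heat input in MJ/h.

Q = 3080 MJ/h

liquid -43.7→-26.1 °C: 24.992 kJ/kg
vaporisation at -26.1 °C: 217 kJ/kg
vapour -26.1→-4.15 °C: 18.658 kJ/kg
Δh = 24.992 + 217 + 18.658 = 260.65 kJ/kg
Q = ṁ·Δh = 3.284 kg/s × 260.65 kJ/kg = 855.97 kJ/s
|Q| = 855.97 kW = 3081.5 MJ/h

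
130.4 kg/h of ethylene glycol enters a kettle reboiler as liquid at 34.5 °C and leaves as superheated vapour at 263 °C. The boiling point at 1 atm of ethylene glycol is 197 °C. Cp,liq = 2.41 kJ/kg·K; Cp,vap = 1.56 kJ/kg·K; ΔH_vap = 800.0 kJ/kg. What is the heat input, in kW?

Q = 46.9 kW

liquid 34.5→197 °C: 391.62 kJ/kg
vaporisation at 197 °C: 800 kJ/kg
vapour 197→263 °C: 102.96 kJ/kg
Δh = 391.62 + 800 + 102.96 = 1294.6 kJ/kg
Q = ṁ·Δh = 130.4 kg/h × 1294.6 kJ/kg = 168810 kJ/h
|Q| = 46.893 kW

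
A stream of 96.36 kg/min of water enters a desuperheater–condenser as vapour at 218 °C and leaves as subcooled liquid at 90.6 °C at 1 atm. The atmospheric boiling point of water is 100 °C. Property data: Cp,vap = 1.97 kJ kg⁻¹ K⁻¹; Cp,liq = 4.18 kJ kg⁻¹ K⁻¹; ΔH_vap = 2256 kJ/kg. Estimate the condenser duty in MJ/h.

Q_c = 14600 MJ/h

vapour 218→100 °C: -232.46 kJ/kg
condensation at 100 °C: -2256 kJ/kg
liquid 100→90.6 °C: -39.292 kJ/kg
Δh = -232.46 + -2256 + -39.292 = -2527.8 kJ/kg
Q = ṁ·Δh = 96.36 kg/min × -2527.8 kJ/kg = -243570 kJ/min
|Q| = 4059.6 kW = 14614 MJ/h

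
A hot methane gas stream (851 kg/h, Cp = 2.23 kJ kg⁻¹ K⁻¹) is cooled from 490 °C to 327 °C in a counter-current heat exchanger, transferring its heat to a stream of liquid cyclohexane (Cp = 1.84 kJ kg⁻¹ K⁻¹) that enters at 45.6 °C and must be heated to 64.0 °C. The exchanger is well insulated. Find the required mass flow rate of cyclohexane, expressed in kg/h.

Heat released by hot stream: Q = 851 × 2.23 × (490 − 327) = 309330 kJ/h
Energy balance on cold side (adiabatic exchanger): Q = ṁ_c·Cp_c·(T_c,out − T_c,in)
ṁ_c = 309330 / [1.84 × (64.0 − 45.6)] = 9136.6 kg/h

ṁ_c = 9140 kg/h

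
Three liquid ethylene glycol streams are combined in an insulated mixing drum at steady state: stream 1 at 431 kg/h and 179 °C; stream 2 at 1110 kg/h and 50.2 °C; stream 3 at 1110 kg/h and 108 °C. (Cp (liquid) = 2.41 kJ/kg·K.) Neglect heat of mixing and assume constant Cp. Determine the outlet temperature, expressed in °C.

Adiabatic, steady state ⇒ Σ ṁᵢCp,ᵢ(T_out − Tᵢ) = 0
T_out = Σ ṁᵢCp,ᵢTᵢ / Σ ṁᵢCp,ᵢ
      = 609130 / 6388.9 = 95.342 °C

T_out = 95.3 °C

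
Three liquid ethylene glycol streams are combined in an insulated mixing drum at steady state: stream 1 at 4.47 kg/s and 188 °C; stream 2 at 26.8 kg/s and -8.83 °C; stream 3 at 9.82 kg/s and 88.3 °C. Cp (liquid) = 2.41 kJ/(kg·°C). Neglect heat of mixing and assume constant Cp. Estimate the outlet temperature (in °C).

Adiabatic, steady state ⇒ Σ ṁᵢCp,ᵢ(T_out − Tᵢ) = 0
Σ ṁᵢCp,ᵢTᵢ = 4.47×2.41×188 + 26.8×2.41×-8.83 + 9.82×2.41×88.3 = 3544.7
Σ ṁᵢCp,ᵢ = 4.47×2.41 + 26.8×2.41 + 9.82×2.41 = 99.027
T_out = 3544.7 / 99.027 = 35.795 °C

T_out = 35.8 °C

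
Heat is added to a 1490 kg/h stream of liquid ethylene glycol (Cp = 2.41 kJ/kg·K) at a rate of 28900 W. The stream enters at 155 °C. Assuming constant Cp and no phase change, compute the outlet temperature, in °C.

T_out = 184 °C

Q = 28900 W = 104040 kJ/h
ΔT = Q/(ṁ·Cp) = 104040/(1490×2.41) = 28.973 K
T_out = 155 + 28.973 = 183.97 °C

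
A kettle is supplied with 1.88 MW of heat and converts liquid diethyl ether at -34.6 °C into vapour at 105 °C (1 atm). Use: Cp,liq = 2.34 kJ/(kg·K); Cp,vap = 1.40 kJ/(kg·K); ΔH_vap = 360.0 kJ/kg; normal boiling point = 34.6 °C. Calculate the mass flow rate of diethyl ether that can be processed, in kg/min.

ṁ = 182 kg/min

Δh = 2.34×(34.6−-34.6) + 360.0 + 1.40×(105−34.6) = 620.49 kJ/kg
Q = 1.88 MW = 1880 kJ/s = 112800 kJ/min
ṁ = Q/Δh = 112800 / 620.49 = 181.79 kg/min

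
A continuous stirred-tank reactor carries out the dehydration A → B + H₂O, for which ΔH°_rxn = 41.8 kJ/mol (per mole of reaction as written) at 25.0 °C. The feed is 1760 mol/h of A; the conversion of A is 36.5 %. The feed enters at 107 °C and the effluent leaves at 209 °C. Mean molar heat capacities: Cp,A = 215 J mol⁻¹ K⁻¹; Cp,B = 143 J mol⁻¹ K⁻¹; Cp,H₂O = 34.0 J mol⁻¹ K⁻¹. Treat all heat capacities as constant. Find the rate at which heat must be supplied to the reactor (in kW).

Q_in = 16.9 kW

Extent of reaction ξ = 0.365 × 1760 = 642.4 mol/h
Reaction term: ξ·ΔH°_rxn = 642.4 × 41.8 = 26852 kJ/h
Sensible, feed 107→25 °C: -31029 kJ/h
Outlet flows (mol/h): A 1117.6, B 642.4, H₂O 642.4
Sensible, products 25→209 °C: 65134 kJ/h
Q = ΔH = 60957 kJ/h = 16.933 kW
Heat supplied = 16.933 kW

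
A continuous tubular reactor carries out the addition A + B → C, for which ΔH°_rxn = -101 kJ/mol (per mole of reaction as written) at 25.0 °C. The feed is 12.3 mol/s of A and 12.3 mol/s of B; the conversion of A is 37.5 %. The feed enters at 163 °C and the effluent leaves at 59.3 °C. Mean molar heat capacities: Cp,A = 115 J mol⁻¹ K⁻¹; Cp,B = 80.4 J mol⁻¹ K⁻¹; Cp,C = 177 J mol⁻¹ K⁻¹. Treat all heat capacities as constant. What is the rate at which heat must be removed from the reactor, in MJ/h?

Extent of reaction ξ = 0.375 × 12.3 = 4.6125 mol/s
Reaction term: ξ·ΔH°_rxn = 4.6125 × -101 = -465.86 kJ/s
Sensible, feed 163→25 °C: -331.67 kJ/s
Outlet flows (mol/s): A 7.6875, B 7.6875, C 4.6125
Sensible, products 25→59.3 °C: 79.526 kJ/s
Q = ΔH = -718.01 kJ/s = -718.01 kW
Heat removed = 2584.8 MJ/h

Q_out = 2580 MJ/h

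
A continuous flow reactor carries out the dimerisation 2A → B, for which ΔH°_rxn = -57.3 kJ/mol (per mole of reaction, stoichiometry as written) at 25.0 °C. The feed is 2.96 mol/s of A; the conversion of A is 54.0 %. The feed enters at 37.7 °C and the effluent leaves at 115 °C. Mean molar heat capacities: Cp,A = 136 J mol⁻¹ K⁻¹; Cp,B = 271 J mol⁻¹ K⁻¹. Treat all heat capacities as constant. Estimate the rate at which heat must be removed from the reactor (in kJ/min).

Extent of reaction ξ = 0.540 × 2.96 / 2 = 0.7992 mol/s
Reaction term: ξ·ΔH°_rxn = 0.7992 × -57.3 = -45.794 kJ/s
Sensible, feed 37.7→25 °C: -5.1125 kJ/s
Outlet flows (mol/s): A 1.3616, B 0.7992
Sensible, products 25→115 °C: 36.158 kJ/s
Q = ΔH = -14.748 kJ/s = -14.748 kW
Heat removed = 884.89 kJ/min

Q_out = 885 kJ/min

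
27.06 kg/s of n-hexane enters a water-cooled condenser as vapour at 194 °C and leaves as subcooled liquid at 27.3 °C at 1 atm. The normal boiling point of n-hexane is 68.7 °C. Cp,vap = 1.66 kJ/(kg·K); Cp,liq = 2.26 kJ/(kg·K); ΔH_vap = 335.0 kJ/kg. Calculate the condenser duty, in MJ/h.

vapour 194→68.7 °C: -208 kJ/kg
condensation at 68.7 °C: -335 kJ/kg
liquid 68.7→27.3 °C: -93.564 kJ/kg
Δh = -208 + -335 + -93.564 = -636.56 kJ/kg
Q = ṁ·Δh = 27.06 kg/s × -636.56 kJ/kg = -17225 kJ/s
|Q| = 17225 kW = 62011 MJ/h

Q_c = 62000 MJ/h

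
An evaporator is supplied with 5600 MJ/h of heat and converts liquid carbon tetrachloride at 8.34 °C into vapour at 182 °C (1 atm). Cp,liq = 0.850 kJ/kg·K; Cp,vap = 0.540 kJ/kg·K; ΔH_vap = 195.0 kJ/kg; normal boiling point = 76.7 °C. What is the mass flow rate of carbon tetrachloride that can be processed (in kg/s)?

Δh = 0.850×(76.7−8.34) + 195.0 + 0.540×(182−76.7) = 309.97 kJ/kg
Q = 5600 MJ/h = 1555.6 kJ/s = 1555.6 kJ/s
ṁ = Q/Δh = 1555.6 / 309.97 = 5.0184 kg/s

ṁ = 5.02 kg/s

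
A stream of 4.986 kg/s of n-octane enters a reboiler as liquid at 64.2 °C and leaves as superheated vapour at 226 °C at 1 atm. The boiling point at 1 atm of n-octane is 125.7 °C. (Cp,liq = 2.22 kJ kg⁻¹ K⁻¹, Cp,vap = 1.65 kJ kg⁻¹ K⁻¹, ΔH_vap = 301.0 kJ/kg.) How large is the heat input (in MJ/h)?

liquid 64.2→125.7 °C: 136.53 kJ/kg
vaporisation at 125.7 °C: 301 kJ/kg
vapour 125.7→226 °C: 165.49 kJ/kg
Δh = 136.53 + 301 + 165.49 = 603.02 kJ/kg
Q = ṁ·Δh = 4.986 kg/s × 603.02 kJ/kg = 3006.7 kJ/s
|Q| = 3006.7 kW = 10824 MJ/h

Q = 10800 MJ/h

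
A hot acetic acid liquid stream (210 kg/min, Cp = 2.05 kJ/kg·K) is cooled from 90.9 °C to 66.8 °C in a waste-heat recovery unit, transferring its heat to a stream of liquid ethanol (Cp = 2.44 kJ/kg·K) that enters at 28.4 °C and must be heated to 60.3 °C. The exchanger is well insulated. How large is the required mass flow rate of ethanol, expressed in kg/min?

Heat released by hot stream: Q = 210 × 2.05 × (90.9 − 66.8) = 10375 kJ/min
Energy balance on cold side (adiabatic exchanger): Q = ṁ_c·Cp_c·(T_c,out − T_c,in)
ṁ_c = 10375 / [2.44 × (60.3 − 28.4)] = 133.29 kg/min

ṁ_c = 133 kg/min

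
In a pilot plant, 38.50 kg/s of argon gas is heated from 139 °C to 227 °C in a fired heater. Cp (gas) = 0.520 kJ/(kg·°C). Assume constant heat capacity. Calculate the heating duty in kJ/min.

Q = 106000 kJ/min

Q = ṁ·Cp·ΔT = 38.50 × 0.520 × (227 − 139) = 1761.8 kJ/s
Heating duty = 105710 kJ/min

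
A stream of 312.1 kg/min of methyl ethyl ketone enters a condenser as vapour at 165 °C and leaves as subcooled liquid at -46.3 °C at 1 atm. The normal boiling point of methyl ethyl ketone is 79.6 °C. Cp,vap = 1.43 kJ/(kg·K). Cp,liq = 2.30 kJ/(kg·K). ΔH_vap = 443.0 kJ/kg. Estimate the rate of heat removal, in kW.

Q_c = 4450 kW

vapour 165→79.6 °C: -122.12 kJ/kg
condensation at 79.6 °C: -443 kJ/kg
liquid 79.6→-46.3 °C: -289.57 kJ/kg
Δh = -122.12 + -443 + -289.57 = -854.69 kJ/kg
Q = ṁ·Δh = 312.1 kg/min × -854.69 kJ/kg = -266750 kJ/min
|Q| = 4445.8 kW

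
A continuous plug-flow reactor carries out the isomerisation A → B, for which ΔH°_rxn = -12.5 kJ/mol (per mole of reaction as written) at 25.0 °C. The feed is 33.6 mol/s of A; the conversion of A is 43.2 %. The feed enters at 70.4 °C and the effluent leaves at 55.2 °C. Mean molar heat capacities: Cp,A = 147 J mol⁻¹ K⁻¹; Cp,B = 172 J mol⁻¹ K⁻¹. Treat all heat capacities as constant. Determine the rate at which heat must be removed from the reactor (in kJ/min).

Q_out = 14700 kJ/min

Extent of reaction ξ = 0.432 × 33.6 = 14.515 mol/s
Reaction term: ξ·ΔH°_rxn = 14.515 × -12.5 = -181.44 kJ/s
Sensible, feed 70.4→25 °C: -224.24 kJ/s
Outlet flows (mol/s): A 19.085, B 14.515
Sensible, products 25→55.2 °C: 160.12 kJ/s
Q = ΔH = -245.56 kJ/s = -245.56 kW
Heat removed = 14733 kJ/min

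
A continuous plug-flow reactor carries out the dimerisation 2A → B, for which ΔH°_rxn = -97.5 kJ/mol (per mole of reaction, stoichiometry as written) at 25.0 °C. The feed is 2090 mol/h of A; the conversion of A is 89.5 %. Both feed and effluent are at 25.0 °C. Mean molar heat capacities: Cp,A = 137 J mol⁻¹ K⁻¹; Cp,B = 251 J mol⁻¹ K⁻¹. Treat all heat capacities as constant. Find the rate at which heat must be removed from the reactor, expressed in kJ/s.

Extent of reaction ξ = 0.895 × 2090 / 2 = 935.27 mol/h
Reaction term: ξ·ΔH°_rxn = 935.27 × -97.5 = -91189 kJ/h
Q = ΔH = -91189 kJ/h = -25.33 kW
Heat removed = 25.33 kJ/s

Q_out = 25.3 kJ/s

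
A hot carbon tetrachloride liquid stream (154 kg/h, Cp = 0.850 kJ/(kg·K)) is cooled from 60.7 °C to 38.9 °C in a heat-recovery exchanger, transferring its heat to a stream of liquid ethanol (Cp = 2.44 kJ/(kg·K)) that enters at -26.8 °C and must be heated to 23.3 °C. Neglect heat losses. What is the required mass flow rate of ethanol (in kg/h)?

ṁ_c = 23.3 kg/h

Heat released by hot stream: Q = 154 × 0.850 × (60.7 − 38.9) = 2853.6 kJ/h
Energy balance on cold side (adiabatic exchanger): Q = ṁ_c·Cp_c·(T_c,out − T_c,in)
ṁ_c = 2853.6 / [2.44 × (23.3 − -26.8)] = 23.344 kg/h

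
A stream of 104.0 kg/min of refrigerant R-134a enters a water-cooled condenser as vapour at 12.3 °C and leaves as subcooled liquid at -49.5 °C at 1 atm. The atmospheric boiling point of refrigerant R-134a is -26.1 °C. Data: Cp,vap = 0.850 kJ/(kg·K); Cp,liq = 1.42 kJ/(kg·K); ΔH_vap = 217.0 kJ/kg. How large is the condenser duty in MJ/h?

vapour 12.3→-26.1 °C: -32.64 kJ/kg
condensation at -26.1 °C: -217 kJ/kg
liquid -26.1→-49.5 °C: -33.228 kJ/kg
Δh = -32.64 + -217 + -33.228 = -282.87 kJ/kg
Q = ṁ·Δh = 104.0 kg/min × -282.87 kJ/kg = -29418 kJ/min
|Q| = 490.3 kW = 1765.1 MJ/h

Q_c = 1770 MJ/h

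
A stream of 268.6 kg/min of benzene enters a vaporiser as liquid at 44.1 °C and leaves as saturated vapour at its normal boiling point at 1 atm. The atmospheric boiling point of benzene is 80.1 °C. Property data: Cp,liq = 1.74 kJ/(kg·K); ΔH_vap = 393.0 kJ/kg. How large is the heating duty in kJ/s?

Q = 2040 kJ/s

liquid 44.1→80.1 °C: 62.64 kJ/kg
vaporisation at 80.1 °C: 393 kJ/kg
Δh = 62.64 + 393 = 455.64 kJ/kg
Q = ṁ·Δh = 268.6 kg/min × 455.64 kJ/kg = 122380 kJ/min
|Q| = 2039.7 kW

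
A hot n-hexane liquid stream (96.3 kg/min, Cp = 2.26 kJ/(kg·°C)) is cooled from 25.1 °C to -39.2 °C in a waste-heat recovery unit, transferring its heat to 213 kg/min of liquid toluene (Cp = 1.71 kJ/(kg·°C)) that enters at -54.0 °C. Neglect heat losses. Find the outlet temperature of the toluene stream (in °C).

T_c,out = -15.6 °C

Heat released by hot stream: Q = 96.3 × 2.26 × (25.1 − -39.2) = 13994 kJ/min
Energy balance on cold side (adiabatic exchanger): Q = ṁ_c·Cp_c·(T_c,out − T_c,in)
T_c,out = -54.0 + 13994/(213 × 1.71) = -15.579 °C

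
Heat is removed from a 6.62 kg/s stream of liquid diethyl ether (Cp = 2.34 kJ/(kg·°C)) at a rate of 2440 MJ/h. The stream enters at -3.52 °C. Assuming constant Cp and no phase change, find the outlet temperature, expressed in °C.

T_out = -47.3 °C

Q = 2440 MJ/h = 677.78 kJ/s
ΔT = Q/(ṁ·Cp) = 677.78/(6.62×2.34) = 43.754 K
T_out = -3.52 − 43.754 = -47.274 °C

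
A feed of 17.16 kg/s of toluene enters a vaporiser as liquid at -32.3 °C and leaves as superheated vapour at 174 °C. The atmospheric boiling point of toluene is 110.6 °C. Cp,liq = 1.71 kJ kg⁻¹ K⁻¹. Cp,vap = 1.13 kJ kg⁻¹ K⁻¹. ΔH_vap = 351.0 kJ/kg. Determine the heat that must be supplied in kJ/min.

Q = 687000 kJ/min

liquid -32.3→110.6 °C: 244.36 kJ/kg
vaporisation at 110.6 °C: 351 kJ/kg
vapour 110.6→174 °C: 71.642 kJ/kg
Δh = 244.36 + 351 + 71.642 = 667 kJ/kg
Q = ṁ·Δh = 17.16 kg/s × 667 kJ/kg = 11446 kJ/s
|Q| = 11446 kW = 686740 kJ/min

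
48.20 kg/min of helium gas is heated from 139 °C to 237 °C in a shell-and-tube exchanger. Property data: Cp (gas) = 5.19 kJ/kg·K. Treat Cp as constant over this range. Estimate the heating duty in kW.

Q = ṁ·Cp·ΔT = 48.20 × 5.19 × (237 − 139) = 24515 kJ/min
Converting: 24515 / 60 s = 408.59 kW

Q = 409 kW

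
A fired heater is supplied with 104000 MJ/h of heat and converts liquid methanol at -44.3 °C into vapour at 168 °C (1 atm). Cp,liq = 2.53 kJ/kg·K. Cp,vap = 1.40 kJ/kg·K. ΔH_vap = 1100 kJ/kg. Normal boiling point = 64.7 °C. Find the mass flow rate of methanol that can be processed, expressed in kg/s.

Δh = 2.53×(64.7−-44.3) + 1100 + 1.40×(168−64.7) = 1520.4 kJ/kg
Q = 104000 MJ/h = 28889 kJ/s = 28889 kJ/s
ṁ = Q/Δh = 28889 / 1520.4 = 19.001 kg/s

ṁ = 19.0 kg/s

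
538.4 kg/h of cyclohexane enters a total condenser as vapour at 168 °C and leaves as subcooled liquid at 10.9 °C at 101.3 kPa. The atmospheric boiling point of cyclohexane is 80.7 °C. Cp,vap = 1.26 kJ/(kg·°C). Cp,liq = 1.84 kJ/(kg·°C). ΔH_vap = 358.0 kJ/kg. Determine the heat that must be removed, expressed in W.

vapour 168→80.7 °C: -110 kJ/kg
condensation at 80.7 °C: -358 kJ/kg
liquid 80.7→10.9 °C: -128.43 kJ/kg
Δh = -110 + -358 + -128.43 = -596.43 kJ/kg
Q = ṁ·Δh = 538.4 kg/h × -596.43 kJ/kg = -321120 kJ/h
|Q| = 89.199 kW = 89199 W

Q_c = 89200 W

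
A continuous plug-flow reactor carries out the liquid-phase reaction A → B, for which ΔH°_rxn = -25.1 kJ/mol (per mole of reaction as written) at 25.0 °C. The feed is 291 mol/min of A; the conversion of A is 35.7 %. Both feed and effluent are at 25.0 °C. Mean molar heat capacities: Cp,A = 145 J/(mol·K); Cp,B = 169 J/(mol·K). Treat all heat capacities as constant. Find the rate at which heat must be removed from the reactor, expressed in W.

Q_out = 43500 W

Extent of reaction ξ = 0.357 × 291 = 103.89 mol/min
Reaction term: ξ·ΔH°_rxn = 103.89 × -25.1 = -2607.6 kJ/min
Q = ΔH = -2607.6 kJ/min = -43.459 kW
Heat removed = 43459 W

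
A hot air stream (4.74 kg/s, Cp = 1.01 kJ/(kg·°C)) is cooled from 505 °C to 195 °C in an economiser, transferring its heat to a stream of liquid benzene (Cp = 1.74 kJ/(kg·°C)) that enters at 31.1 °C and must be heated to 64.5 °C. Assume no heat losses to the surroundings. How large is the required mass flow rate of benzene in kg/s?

Heat released by hot stream: Q = 4.74 × 1.01 × (505 − 195) = 1484.1 kJ/s
Energy balance on cold side (adiabatic exchanger): Q = ṁ_c·Cp_c·(T_c,out − T_c,in)
ṁ_c = 1484.1 / [1.74 × (64.5 − 31.1)] = 25.537 kg/s

ṁ_c = 25.5 kg/s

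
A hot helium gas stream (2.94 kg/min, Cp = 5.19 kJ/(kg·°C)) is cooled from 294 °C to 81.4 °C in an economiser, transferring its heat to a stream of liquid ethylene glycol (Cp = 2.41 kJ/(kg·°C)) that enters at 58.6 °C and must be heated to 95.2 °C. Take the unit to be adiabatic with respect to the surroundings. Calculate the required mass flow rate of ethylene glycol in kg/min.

Heat released by hot stream: Q = 2.94 × 5.19 × (294 − 81.4) = 3244 kJ/min
Energy balance on cold side (adiabatic exchanger): Q = ṁ_c·Cp_c·(T_c,out − T_c,in)
ṁ_c = 3244 / [2.41 × (95.2 − 58.6)] = 36.777 kg/min

ṁ_c = 36.8 kg/min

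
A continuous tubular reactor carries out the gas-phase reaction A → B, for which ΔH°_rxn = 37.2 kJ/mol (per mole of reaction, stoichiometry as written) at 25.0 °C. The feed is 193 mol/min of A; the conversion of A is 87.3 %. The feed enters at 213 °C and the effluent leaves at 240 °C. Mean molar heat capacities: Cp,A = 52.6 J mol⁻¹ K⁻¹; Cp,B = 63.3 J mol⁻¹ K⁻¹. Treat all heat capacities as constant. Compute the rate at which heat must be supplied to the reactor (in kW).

Extent of reaction ξ = 0.873 × 193 = 168.49 mol/min
Reaction term: ξ·ΔH°_rxn = 168.49 × 37.2 = 6267.8 kJ/min
Sensible, feed 213→25 °C: -1908.5 kJ/min
Outlet flows (mol/min): A 24.511, B 168.49
Sensible, products 25→240 °C: 2570.2 kJ/min
Q = ΔH = 6929.5 kJ/min = 115.49 kW
Heat supplied = 115.49 kW

Q_in = 115 kW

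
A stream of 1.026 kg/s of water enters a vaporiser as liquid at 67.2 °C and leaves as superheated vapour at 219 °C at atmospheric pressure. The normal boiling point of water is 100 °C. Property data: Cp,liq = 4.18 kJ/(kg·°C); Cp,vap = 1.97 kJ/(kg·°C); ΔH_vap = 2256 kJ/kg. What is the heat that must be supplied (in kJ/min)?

Q = 162000 kJ/min

liquid 67.2→100 °C: 137.1 kJ/kg
vaporisation at 100 °C: 2256 kJ/kg
vapour 100→219 °C: 234.43 kJ/kg
Δh = 137.1 + 2256 + 234.43 = 2627.5 kJ/kg
Q = ṁ·Δh = 1.026 kg/s × 2627.5 kJ/kg = 2695.8 kJ/s
|Q| = 2695.8 kW = 161750 kJ/min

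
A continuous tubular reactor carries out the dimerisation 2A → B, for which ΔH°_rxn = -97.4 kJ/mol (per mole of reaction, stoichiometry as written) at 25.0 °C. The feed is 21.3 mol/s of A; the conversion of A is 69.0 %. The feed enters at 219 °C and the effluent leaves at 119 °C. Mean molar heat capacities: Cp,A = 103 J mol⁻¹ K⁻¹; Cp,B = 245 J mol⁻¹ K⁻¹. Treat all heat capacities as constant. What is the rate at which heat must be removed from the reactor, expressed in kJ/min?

Q_out = 54500 kJ/min

Extent of reaction ξ = 0.690 × 21.3 / 2 = 7.3485 mol/s
Reaction term: ξ·ΔH°_rxn = 7.3485 × -97.4 = -715.74 kJ/s
Sensible, feed 219→25 °C: -425.62 kJ/s
Outlet flows (mol/s): A 6.603, B 7.3485
Sensible, products 25→119 °C: 233.17 kJ/s
Q = ΔH = -908.19 kJ/s = -908.19 kW
Heat removed = 54492 kJ/min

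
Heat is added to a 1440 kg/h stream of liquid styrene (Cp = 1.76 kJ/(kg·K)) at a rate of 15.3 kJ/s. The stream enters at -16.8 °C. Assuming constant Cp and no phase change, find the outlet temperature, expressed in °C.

Q = 15.3 kJ/s = 55080 kJ/h
ΔT = Q/(ṁ·Cp) = 55080/(1440×1.76) = 21.733 K
T_out = -16.8 + 21.733 = 4.933 °C

T_out = 4.93 °C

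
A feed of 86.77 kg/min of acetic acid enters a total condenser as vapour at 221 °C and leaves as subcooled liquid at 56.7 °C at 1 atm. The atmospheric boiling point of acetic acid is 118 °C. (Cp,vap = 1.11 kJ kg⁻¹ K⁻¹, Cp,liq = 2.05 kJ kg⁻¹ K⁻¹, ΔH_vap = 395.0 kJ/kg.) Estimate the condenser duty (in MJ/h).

Q_c = 3310 MJ/h

vapour 221→118 °C: -114.33 kJ/kg
condensation at 118 °C: -395 kJ/kg
liquid 118→56.7 °C: -125.66 kJ/kg
Δh = -114.33 + -395 + -125.66 = -635 kJ/kg
Q = ṁ·Δh = 86.77 kg/min × -635 kJ/kg = -55099 kJ/min
|Q| = 918.31 kW = 3305.9 MJ/h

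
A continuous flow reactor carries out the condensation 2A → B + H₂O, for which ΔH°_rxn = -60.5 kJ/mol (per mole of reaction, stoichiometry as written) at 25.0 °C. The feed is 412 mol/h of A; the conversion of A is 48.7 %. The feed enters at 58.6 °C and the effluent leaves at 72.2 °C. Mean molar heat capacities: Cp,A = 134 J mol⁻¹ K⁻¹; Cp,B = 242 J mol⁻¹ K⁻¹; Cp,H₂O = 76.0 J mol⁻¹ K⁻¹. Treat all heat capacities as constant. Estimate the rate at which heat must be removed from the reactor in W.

Extent of reaction ξ = 0.487 × 412 / 2 = 100.32 mol/h
Reaction term: ξ·ΔH°_rxn = 100.32 × -60.5 = -6069.5 kJ/h
Sensible, feed 58.6→25 °C: -1855 kJ/h
Outlet flows (mol/h): A 211.36, B 100.32, H₂O 100.32
Sensible, products 25→72.2 °C: 2842.6 kJ/h
Q = ΔH = -5081.9 kJ/h = -1.4116 kW
Heat removed = 1411.6 W

Q_out = 1410 W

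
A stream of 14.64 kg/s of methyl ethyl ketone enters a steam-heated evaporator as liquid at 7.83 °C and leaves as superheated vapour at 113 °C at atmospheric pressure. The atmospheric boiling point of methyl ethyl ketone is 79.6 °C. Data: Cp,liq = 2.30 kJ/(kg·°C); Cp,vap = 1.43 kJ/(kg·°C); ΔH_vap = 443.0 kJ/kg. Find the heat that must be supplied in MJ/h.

Q = 34600 MJ/h

liquid 7.83→79.6 °C: 165.07 kJ/kg
vaporisation at 79.6 °C: 443 kJ/kg
vapour 79.6→113 °C: 47.762 kJ/kg
Δh = 165.07 + 443 + 47.762 = 655.83 kJ/kg
Q = ṁ·Δh = 14.64 kg/s × 655.83 kJ/kg = 9601.4 kJ/s
|Q| = 9601.4 kW = 34565 MJ/h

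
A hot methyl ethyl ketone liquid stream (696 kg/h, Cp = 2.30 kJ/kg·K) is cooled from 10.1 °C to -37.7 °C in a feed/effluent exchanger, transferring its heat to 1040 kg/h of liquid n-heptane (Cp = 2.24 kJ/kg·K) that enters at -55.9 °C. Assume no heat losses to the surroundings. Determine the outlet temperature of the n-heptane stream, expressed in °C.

Heat released by hot stream: Q = 696 × 2.30 × (10.1 − -37.7) = 76518 kJ/h
Energy balance on cold side (adiabatic exchanger): Q = ṁ_c·Cp_c·(T_c,out − T_c,in)
T_c,out = -55.9 + 76518/(1040 × 2.24) = -23.054 °C

T_c,out = -23.1 °C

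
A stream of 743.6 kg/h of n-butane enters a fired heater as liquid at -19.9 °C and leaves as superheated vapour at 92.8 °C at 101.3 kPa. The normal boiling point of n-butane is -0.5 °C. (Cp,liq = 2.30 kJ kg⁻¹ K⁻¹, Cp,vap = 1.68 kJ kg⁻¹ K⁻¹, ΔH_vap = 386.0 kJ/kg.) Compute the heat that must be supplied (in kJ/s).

liquid -19.9→-0.5 °C: 44.62 kJ/kg
vaporisation at -0.5 °C: 386 kJ/kg
vapour -0.5→92.8 °C: 156.74 kJ/kg
Δh = 44.62 + 386 + 156.74 = 587.36 kJ/kg
Q = ṁ·Δh = 743.6 kg/h × 587.36 kJ/kg = 436760 kJ/h
|Q| = 121.32 kW

Q = 121 kJ/s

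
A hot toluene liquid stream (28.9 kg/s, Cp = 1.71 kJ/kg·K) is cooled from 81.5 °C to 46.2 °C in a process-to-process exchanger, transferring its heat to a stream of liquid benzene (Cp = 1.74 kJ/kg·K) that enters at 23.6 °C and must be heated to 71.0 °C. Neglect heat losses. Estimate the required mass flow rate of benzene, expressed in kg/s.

Heat released by hot stream: Q = 28.9 × 1.71 × (81.5 − 46.2) = 1744.5 kJ/s
Energy balance on cold side (adiabatic exchanger): Q = ṁ_c·Cp_c·(T_c,out − T_c,in)
ṁ_c = 1744.5 / [1.74 × (71.0 − 23.6)] = 21.151 kg/s

ṁ_c = 21.2 kg/s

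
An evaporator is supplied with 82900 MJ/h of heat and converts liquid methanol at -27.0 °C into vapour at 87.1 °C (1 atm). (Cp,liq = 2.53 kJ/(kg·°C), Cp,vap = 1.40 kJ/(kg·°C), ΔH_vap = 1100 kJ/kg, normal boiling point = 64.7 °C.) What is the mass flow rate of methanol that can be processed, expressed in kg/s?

Δh = 2.53×(64.7−-27.0) + 1100 + 1.40×(87.1−64.7) = 1363.4 kJ/kg
Q = 82900 MJ/h = 23028 kJ/s = 23028 kJ/s
ṁ = Q/Δh = 23028 / 1363.4 = 16.89 kg/s

ṁ = 16.9 kg/s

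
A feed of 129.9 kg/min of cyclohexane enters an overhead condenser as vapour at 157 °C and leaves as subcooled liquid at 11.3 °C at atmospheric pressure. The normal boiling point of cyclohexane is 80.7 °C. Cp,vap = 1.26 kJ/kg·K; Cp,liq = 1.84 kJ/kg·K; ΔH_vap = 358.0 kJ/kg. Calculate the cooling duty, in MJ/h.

vapour 157→80.7 °C: -96.138 kJ/kg
condensation at 80.7 °C: -358 kJ/kg
liquid 80.7→11.3 °C: -127.7 kJ/kg
Δh = -96.138 + -358 + -127.7 = -581.83 kJ/kg
Q = ṁ·Δh = 129.9 kg/min × -581.83 kJ/kg = -75580 kJ/min
|Q| = 1259.7 kW = 4534.8 MJ/h

Q_c = 4530 MJ/h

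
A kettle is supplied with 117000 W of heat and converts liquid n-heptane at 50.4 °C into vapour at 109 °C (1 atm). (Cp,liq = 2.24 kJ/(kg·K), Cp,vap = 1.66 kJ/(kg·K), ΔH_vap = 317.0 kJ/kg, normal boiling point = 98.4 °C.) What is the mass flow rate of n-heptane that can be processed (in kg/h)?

Δh = 2.24×(98.4−50.4) + 317.0 + 1.66×(109−98.4) = 442.12 kJ/kg
Q = 117000 W = 117 kJ/s = 421200 kJ/h
ṁ = Q/Δh = 421200 / 442.12 = 952.69 kg/h

ṁ = 953 kg/h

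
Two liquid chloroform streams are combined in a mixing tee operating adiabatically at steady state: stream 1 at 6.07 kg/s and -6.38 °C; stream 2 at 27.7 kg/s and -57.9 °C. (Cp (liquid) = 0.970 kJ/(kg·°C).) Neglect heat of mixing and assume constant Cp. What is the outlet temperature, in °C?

Energy balance with Q = 0: Σ ṁᵢCp,ᵢ(T_out − Tᵢ) = 0
T_out = Σ ṁᵢCp,ᵢTᵢ / Σ ṁᵢCp,ᵢ
      = -1593.3 / 32.757 = -48.64 °C

T_out = -48.6 °C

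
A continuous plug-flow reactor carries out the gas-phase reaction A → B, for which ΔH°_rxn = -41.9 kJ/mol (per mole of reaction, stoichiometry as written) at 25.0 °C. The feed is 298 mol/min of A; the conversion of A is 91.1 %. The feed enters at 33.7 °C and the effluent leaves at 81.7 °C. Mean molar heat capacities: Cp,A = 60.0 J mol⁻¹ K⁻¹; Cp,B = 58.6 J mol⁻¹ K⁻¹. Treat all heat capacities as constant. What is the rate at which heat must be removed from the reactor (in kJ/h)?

Q_out = 632000 kJ/h

Extent of reaction ξ = 0.911 × 298 = 271.48 mol/min
Reaction term: ξ·ΔH°_rxn = 271.48 × -41.9 = -11375 kJ/min
Sensible, feed 33.7→25 °C: -155.56 kJ/min
Outlet flows (mol/min): A 26.522, B 271.48
Sensible, products 25→81.7 °C: 992.25 kJ/min
Q = ΔH = -10538 kJ/min = -175.64 kW
Heat removed = 632290 kJ/h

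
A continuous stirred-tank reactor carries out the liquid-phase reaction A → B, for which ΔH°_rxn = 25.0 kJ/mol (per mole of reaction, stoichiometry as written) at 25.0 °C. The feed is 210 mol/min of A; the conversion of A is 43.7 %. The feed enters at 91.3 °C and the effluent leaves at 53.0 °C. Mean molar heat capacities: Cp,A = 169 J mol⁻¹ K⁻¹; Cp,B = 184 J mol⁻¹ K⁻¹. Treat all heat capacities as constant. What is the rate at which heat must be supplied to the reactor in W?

Q_in = 16200 W

Extent of reaction ξ = 0.437 × 210 = 91.77 mol/min
Reaction term: ξ·ΔH°_rxn = 91.77 × 25.0 = 2294.2 kJ/min
Sensible, feed 91.3→25 °C: -2353 kJ/min
Outlet flows (mol/min): A 118.23, B 91.77
Sensible, products 25→53.0 °C: 1032.3 kJ/min
Q = ΔH = 973.53 kJ/min = 16.225 kW
Heat supplied = 16225 W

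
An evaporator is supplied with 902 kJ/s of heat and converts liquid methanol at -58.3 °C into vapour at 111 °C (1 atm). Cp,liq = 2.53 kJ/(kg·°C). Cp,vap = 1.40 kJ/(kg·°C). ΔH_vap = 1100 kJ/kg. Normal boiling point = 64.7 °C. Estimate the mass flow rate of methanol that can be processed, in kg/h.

ṁ = 2200 kg/h

Δh = 2.53×(64.7−-58.3) + 1100 + 1.40×(111−64.7) = 1476 kJ/kg
Q = 902 kJ/s = 902 kJ/s = 3.2472e+06 kJ/h
ṁ = Q/Δh = 3.2472e+06 / 1476 = 2200 kg/h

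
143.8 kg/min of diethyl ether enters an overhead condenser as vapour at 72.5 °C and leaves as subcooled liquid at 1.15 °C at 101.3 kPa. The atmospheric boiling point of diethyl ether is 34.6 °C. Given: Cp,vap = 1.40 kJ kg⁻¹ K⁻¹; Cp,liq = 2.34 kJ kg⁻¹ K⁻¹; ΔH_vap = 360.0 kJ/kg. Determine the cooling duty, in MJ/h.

Q_c = 4240 MJ/h

vapour 72.5→34.6 °C: -53.06 kJ/kg
condensation at 34.6 °C: -360 kJ/kg
liquid 34.6→1.15 °C: -78.273 kJ/kg
Δh = -53.06 + -360 + -78.273 = -491.33 kJ/kg
Q = ṁ·Δh = 143.8 kg/min × -491.33 kJ/kg = -70654 kJ/min
|Q| = 1177.6 kW = 4239.2 MJ/h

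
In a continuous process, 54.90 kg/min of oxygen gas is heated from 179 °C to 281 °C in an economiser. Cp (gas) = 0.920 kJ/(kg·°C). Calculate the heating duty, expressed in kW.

Q = ṁ·Cp·ΔT = 54.90 × 0.920 × (281 − 179) = 5151.8 kJ/min
Converting: 5151.8 / 60 s = 85.864 kW

Q = 85.9 kW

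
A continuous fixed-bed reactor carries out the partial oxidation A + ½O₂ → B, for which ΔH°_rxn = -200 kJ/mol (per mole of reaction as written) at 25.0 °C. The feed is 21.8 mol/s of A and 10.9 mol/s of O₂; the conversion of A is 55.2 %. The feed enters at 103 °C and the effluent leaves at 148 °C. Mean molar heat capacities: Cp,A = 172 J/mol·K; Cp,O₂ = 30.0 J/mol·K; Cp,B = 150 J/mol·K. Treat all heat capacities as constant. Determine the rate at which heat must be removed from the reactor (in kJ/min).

Q_out = 137000 kJ/min

Extent of reaction ξ = 0.552 × 21.8 = 12.034 mol/s
Reaction term: ξ·ΔH°_rxn = 12.034 × -200 = -2406.7 kJ/s
Sensible, feed 103→25 °C: -317.97 kJ/s
Outlet flows (mol/s): A 9.7664, O₂ 4.8832, B 12.034
Sensible, products 25→148 °C: 446.66 kJ/s
Q = ΔH = -2278 kJ/s = -2278 kW
Heat removed = 136680 kJ/min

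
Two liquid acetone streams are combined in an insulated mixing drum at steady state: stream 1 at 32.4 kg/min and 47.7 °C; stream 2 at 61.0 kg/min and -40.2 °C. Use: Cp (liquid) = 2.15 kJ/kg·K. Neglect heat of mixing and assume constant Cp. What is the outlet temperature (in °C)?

No heat crosses the boundary, so H_out = H_in.
Σ ṁᵢCp,ᵢTᵢ = 32.4×2.15×47.7 + 61.0×2.15×-40.2 = -1949.4
Σ ṁᵢCp,ᵢ = 32.4×2.15 + 61.0×2.15 = 200.81
T_out = -1949.4 / 200.81 = -9.7079 °C

T_out = -9.71 °C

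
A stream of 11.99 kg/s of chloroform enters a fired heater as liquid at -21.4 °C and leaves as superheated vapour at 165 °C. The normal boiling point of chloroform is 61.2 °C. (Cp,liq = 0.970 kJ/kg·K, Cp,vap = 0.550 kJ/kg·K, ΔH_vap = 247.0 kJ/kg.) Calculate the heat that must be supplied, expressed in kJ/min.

Q = 276000 kJ/min

liquid -21.4→61.2 °C: 80.122 kJ/kg
vaporisation at 61.2 °C: 247 kJ/kg
vapour 61.2→165 °C: 57.09 kJ/kg
Δh = 80.122 + 247 + 57.09 = 384.21 kJ/kg
Q = ṁ·Δh = 11.99 kg/s × 384.21 kJ/kg = 4606.7 kJ/s
|Q| = 4606.7 kW = 276400 kJ/min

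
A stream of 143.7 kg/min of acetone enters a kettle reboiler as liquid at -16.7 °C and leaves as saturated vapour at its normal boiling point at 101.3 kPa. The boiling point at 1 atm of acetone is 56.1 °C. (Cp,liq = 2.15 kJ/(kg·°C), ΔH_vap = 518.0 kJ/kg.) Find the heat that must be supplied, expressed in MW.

Q = 1.62 MW

liquid -16.7→56.1 °C: 156.52 kJ/kg
vaporisation at 56.1 °C: 518 kJ/kg
Δh = 156.52 + 518 = 674.52 kJ/kg
Q = ṁ·Δh = 143.7 kg/min × 674.52 kJ/kg = 96929 kJ/min
|Q| = 1615.5 kW = 1.6155 MW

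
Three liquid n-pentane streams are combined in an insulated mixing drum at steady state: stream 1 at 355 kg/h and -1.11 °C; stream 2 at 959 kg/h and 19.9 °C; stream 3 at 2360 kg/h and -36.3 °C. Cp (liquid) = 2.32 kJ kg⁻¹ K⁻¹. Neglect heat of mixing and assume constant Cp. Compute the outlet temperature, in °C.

Adiabatic, steady state ⇒ Σ ṁᵢCp,ᵢ(T_out − Tᵢ) = 0
Σ ṁᵢCp,ᵢTᵢ = 355×2.32×-1.11 + 959×2.32×19.9 + 2360×2.32×-36.3 = -155390
Σ ṁᵢCp,ᵢ = 355×2.32 + 959×2.32 + 2360×2.32 = 8523.7
T_out = -155390 / 8523.7 = -18.23 °C

T_out = -18.2 °C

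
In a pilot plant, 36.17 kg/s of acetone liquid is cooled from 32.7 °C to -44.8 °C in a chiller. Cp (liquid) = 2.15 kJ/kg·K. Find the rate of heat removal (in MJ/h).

Q_c = 21700 MJ/h

Q = ṁ·Cp·ΔT = 36.17 × 2.15 × (-44.8 − 32.7) = -6026.8 kJ/s
Cooling duty = 21697 MJ/h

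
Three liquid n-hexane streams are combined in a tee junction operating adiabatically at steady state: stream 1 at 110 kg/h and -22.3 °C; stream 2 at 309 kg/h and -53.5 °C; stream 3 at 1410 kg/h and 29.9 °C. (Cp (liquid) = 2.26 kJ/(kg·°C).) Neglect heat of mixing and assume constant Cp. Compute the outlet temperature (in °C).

T_out = 12.7 °C

No heat crosses the boundary, so H_out = H_in.
T_out = Σ ṁᵢCp,ᵢTᵢ / Σ ṁᵢCp,ᵢ
      = 52374 / 4133.5 = 12.671 °C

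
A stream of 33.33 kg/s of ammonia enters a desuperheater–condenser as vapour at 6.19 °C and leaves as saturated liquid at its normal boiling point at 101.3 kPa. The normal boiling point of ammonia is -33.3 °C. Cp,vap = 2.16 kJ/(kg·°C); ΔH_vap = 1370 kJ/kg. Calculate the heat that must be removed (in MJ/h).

Q_c = 175000 MJ/h

vapour 6.19→-33.3 °C: -85.298 kJ/kg
condensation at -33.3 °C: -1370 kJ/kg
Δh = -85.298 + -1370 = -1455.3 kJ/kg
Q = ṁ·Δh = 33.33 kg/s × -1455.3 kJ/kg = -48505 kJ/s
|Q| = 48505 kW = 174620 MJ/h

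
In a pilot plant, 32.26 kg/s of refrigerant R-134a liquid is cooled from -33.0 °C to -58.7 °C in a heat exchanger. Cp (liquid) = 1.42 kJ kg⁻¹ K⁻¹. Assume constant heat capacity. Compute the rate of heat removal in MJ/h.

Q = ṁ·Cp·ΔT = 32.26 × 1.42 × (-58.7 − -33.0) = -1177.3 kJ/s
Cooling duty = 4238.3 MJ/h

Q_c = 4240 MJ/h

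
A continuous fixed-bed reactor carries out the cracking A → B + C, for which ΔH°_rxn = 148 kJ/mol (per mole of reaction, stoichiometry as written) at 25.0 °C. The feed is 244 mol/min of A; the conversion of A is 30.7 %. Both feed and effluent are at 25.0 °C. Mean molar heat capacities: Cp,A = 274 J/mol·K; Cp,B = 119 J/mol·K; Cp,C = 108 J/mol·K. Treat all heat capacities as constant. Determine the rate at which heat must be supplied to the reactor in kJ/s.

Extent of reaction ξ = 0.307 × 244 = 74.908 mol/min
Reaction term: ξ·ΔH°_rxn = 74.908 × 148 = 11086 kJ/min
Q = ΔH = 11086 kJ/min = 184.77 kW
Heat supplied = 184.77 kJ/s

Q_in = 185 kJ/s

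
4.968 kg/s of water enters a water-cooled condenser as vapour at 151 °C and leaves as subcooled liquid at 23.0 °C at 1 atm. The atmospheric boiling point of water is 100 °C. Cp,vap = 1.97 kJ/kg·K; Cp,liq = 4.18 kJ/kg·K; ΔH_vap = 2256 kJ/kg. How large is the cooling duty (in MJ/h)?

Q_c = 47900 MJ/h

vapour 151→100 °C: -100.47 kJ/kg
condensation at 100 °C: -2256 kJ/kg
liquid 100→23.0 °C: -321.86 kJ/kg
Δh = -100.47 + -2256 + -321.86 = -2678.3 kJ/kg
Q = ṁ·Δh = 4.968 kg/s × -2678.3 kJ/kg = -13306 kJ/s
|Q| = 13306 kW = 47901 MJ/h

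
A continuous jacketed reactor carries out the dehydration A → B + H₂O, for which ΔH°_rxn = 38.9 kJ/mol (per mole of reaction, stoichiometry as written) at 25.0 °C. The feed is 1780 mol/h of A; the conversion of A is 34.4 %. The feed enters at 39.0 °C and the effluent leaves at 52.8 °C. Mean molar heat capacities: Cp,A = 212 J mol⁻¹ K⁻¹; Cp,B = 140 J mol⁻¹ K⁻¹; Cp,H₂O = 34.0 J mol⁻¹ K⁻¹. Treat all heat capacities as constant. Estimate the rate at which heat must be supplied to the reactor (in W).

Q_in = 7880 W

Extent of reaction ξ = 0.344 × 1780 = 612.32 mol/h
Reaction term: ξ·ΔH°_rxn = 612.32 × 38.9 = 23819 kJ/h
Sensible, feed 39.0→25 °C: -5283 kJ/h
Outlet flows (mol/h): A 1167.7, B 612.32, H₂O 612.32
Sensible, products 25→52.8 °C: 9843.8 kJ/h
Q = ΔH = 28380 kJ/h = 7.8833 kW
Heat supplied = 7883.3 W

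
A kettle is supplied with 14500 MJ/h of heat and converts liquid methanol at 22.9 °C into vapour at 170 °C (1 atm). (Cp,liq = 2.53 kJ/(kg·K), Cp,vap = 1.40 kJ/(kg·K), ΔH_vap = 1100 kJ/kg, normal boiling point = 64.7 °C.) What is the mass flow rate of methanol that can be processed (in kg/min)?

ṁ = 179 kg/min

Δh = 2.53×(64.7−22.9) + 1100 + 1.40×(170−64.7) = 1353.2 kJ/kg
Q = 14500 MJ/h = 4027.8 kJ/s = 241670 kJ/min
ṁ = Q/Δh = 241670 / 1353.2 = 178.59 kg/min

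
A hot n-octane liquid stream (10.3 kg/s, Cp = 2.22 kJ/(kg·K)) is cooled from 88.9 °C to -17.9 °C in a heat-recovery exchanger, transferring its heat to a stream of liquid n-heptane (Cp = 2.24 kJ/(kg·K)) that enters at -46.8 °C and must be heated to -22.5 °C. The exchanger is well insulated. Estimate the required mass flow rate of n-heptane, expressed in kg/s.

ṁ_c = 44.9 kg/s

Heat released by hot stream: Q = 10.3 × 2.22 × (88.9 − -17.9) = 2442.1 kJ/s
Energy balance on cold side (adiabatic exchanger): Q = ṁ_c·Cp_c·(T_c,out − T_c,in)
ṁ_c = 2442.1 / [2.24 × (-22.5 − -46.8)] = 44.865 kg/s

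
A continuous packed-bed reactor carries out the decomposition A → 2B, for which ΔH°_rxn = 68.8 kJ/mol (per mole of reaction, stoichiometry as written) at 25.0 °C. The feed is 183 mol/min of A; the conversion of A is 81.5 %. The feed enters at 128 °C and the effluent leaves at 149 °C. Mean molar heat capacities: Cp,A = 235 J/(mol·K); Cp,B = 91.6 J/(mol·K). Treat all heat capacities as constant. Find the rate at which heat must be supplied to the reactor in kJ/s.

Q_in = 170 kJ/s

Extent of reaction ξ = 0.815 × 183 = 149.14 mol/min
Reaction term: ξ·ΔH°_rxn = 149.14 × 68.8 = 10261 kJ/min
Sensible, feed 128→25 °C: -4429.5 kJ/min
Outlet flows (mol/min): A 33.855, B 298.29
Sensible, products 25→149 °C: 4374.6 kJ/min
Q = ΔH = 10206 kJ/min = 170.1 kW
Heat supplied = 170.1 kJ/s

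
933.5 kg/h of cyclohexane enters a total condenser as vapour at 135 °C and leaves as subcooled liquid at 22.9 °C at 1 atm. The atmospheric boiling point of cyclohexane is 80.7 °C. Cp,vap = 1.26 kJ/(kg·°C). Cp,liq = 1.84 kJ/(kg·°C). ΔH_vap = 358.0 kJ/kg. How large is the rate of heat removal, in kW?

Q_c = 138 kW

vapour 135→80.7 °C: -68.418 kJ/kg
condensation at 80.7 °C: -358 kJ/kg
liquid 80.7→22.9 °C: -106.35 kJ/kg
Δh = -68.418 + -358 + -106.35 = -532.77 kJ/kg
Q = ṁ·Δh = 933.5 kg/h × -532.77 kJ/kg = -497340 kJ/h
|Q| = 138.15 kW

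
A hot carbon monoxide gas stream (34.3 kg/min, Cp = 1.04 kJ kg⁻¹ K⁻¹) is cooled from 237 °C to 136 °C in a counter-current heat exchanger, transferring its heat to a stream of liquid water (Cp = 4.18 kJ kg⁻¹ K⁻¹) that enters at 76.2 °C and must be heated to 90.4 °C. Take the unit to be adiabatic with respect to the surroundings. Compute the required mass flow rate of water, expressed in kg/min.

Heat released by hot stream: Q = 34.3 × 1.04 × (237 − 136) = 3602.9 kJ/min
Energy balance on cold side (adiabatic exchanger): Q = ṁ_c·Cp_c·(T_c,out − T_c,in)
ṁ_c = 3602.9 / [4.18 × (90.4 − 76.2)] = 60.699 kg/min

ṁ_c = 60.7 kg/min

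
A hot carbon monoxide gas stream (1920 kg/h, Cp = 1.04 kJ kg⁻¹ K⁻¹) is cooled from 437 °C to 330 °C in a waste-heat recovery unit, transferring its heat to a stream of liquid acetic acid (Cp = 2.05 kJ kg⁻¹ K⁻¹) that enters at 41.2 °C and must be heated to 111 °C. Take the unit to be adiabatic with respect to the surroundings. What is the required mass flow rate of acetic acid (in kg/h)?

Heat released by hot stream: Q = 1920 × 1.04 × (437 − 330) = 213660 kJ/h
Energy balance on cold side (adiabatic exchanger): Q = ṁ_c·Cp_c·(T_c,out − T_c,in)
ṁ_c = 213660 / [2.05 × (111 − 41.2)] = 1493.2 kg/h

ṁ_c = 1490 kg/h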